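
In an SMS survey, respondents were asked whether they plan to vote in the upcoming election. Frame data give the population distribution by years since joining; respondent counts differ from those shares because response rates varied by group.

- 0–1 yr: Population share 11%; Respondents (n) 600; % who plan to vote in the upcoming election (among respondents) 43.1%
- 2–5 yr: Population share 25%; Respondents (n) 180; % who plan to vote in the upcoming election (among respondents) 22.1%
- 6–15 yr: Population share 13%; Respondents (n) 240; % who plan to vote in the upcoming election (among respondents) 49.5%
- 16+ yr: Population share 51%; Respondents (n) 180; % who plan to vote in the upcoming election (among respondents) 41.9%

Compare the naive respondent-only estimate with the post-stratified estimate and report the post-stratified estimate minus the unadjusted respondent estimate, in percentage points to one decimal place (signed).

-3.0 percentage points

Without adjustment, the pooled respondent share is:
  (600/1200)×43.1 + (180/1200)×22.1 + (240/1200)×49.5 + (180/1200)×41.9 = 41.05%
Post-stratified estimate weights by population shares:
  0.11×43.1 + 0.25×22.1 + 0.13×49.5 + 0.51×41.9 = 38.07%
Difference = 38.07 − 41.05 = -2.98 pp.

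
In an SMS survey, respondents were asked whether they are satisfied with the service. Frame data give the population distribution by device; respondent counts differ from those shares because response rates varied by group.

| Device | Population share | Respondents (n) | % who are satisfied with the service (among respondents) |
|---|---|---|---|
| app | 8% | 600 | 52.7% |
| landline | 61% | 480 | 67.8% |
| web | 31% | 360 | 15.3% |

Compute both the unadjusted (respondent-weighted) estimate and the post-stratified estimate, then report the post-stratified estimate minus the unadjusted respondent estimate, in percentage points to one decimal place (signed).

+1.9 percentage points

Unadjusted (pooled respondent) estimate weights by respondent counts:
  (600/1440)×52.7 + (480/1440)×67.8 + (360/1440)×15.3 = 48.3833%
Post-stratified estimate weights by population shares:
  0.08×52.7 + 0.61×67.8 + 0.31×15.3 = 50.317%
Difference = 50.317 − 48.3833 = 1.9337 pp.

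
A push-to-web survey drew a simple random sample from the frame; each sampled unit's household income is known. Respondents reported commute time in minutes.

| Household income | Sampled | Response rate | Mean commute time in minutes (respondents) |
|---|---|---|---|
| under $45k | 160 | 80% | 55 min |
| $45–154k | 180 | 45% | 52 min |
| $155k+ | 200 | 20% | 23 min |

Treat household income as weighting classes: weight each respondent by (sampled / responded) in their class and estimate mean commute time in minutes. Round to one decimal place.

42.1

Weighting each respondent by the inverse class response rate inflates each class back to its sampled size, so the class weight is n_sampled:
  under $45k: 160 × 55 = 8800
  $45–154k: 180 × 52 = 9360
  $155k+: 200 × 23 = 4600
Adjusted estimate = 22,760 / 540 = 42.1481 → 42.1.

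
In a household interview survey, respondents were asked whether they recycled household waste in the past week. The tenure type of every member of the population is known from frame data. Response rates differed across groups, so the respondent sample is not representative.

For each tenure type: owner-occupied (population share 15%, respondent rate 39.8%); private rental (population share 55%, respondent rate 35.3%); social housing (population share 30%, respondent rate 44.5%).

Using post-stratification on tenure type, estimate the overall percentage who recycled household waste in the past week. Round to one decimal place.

38.7%

Reweight to the known tenure type distribution:
  owner-occupied: 0.15 × 39.8 = 5.97
  private rental: 0.55 × 35.3 = 19.415
  social housing: 0.3 × 44.5 = 13.35
Post-stratified estimate = 38.735 → 38.7%.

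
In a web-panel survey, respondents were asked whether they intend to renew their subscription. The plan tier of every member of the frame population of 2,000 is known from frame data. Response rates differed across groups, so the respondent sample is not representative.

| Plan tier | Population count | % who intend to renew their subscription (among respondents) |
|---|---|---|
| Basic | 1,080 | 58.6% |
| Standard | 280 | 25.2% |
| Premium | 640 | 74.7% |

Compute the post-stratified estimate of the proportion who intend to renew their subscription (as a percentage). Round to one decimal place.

Post-stratification weights by population share, not respondent share:
  Basic: (1,080/2,000) × 58.6 = 31.644
  Standard: (280/2,000) × 25.2 = 3.528
  Premium: (640/2,000) × 74.7 = 23.904
Post-stratified estimate = 59.076 → 59.1%.

59.1%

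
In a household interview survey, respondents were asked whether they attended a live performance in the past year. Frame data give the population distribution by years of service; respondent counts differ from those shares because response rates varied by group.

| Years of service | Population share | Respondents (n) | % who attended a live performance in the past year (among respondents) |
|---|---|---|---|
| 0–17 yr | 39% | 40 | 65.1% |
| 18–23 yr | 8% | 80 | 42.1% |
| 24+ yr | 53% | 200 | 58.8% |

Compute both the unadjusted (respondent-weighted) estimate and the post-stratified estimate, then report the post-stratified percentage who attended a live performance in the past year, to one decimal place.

Without adjustment, the pooled respondent share is:
  (40/320)×65.1 + (80/320)×42.1 + (200/320)×58.8 = 55.4125%
Post-stratifying to population shares instead:
  0.39×65.1 + 0.08×42.1 + 0.53×58.8 = 59.921%

59.9%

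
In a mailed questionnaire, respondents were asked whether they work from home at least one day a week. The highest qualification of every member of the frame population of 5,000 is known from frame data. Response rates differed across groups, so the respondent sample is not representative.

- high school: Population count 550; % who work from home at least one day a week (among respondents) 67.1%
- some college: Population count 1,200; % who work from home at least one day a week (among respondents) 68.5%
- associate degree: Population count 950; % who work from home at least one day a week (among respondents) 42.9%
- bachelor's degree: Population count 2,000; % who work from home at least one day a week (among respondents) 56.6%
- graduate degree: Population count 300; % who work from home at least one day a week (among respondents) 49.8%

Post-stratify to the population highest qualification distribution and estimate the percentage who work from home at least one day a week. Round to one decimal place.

57.6%

Reweight to the known highest qualification distribution:
  high school: (550/5,000) × 67.1 = 7.381
  some college: (1,200/5,000) × 68.5 = 16.44
  associate degree: (950/5,000) × 42.9 = 8.151
  bachelor's degree: (2,000/5,000) × 56.6 = 22.64
  graduate degree: (300/5,000) × 49.8 = 2.988
Post-stratified estimate = 57.6 → 57.6%.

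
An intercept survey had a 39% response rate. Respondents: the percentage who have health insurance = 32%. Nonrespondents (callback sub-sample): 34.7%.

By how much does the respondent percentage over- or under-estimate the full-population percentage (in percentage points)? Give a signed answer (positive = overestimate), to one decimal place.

Nonresponse fraction = 1 − 0.39 = 0.61.
Bias = (nonresponse fraction) × (respondent percentage − nonrespondent percentage)
     = 0.61 × (32 − 34.7) = 0.61 × -2.7 = -1.647.

-1.6 percentage points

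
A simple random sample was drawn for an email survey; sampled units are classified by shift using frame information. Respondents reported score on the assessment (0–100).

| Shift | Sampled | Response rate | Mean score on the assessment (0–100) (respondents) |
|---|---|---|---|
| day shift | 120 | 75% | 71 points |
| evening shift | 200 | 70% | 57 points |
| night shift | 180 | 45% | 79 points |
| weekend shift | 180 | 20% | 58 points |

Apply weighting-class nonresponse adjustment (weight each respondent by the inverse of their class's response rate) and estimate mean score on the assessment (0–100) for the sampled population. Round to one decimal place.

Inverse-response-rate weighting restores each class to its sampled count, so class totals weight by n_sampled:
  day shift: 120 × 71 = 8520
  evening shift: 200 × 57 = 11,400
  night shift: 180 × 79 = 14,220
  weekend shift: 180 × 58 = 10,440
Adjusted estimate = 44,580 / 680 = 65.5588 → 65.6.

65.6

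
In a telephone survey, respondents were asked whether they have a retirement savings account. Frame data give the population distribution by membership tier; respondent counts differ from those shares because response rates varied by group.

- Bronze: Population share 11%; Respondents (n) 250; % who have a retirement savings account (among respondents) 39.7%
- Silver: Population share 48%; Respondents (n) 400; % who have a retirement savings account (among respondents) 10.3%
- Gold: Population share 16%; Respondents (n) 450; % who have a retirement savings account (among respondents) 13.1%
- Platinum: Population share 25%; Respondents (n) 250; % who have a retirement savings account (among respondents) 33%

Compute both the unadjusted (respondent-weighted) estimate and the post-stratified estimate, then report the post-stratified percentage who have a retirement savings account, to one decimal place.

Unadjusted (pooled respondent) estimate weights by respondent counts:
  (250/1350)×39.7 + (400/1350)×10.3 + (450/1350)×13.1 + (250/1350)×33 = 20.8815%
Reweighting by population membership tier shares:
  0.11×39.7 + 0.48×10.3 + 0.16×13.1 + 0.25×33 = 19.657%

19.7%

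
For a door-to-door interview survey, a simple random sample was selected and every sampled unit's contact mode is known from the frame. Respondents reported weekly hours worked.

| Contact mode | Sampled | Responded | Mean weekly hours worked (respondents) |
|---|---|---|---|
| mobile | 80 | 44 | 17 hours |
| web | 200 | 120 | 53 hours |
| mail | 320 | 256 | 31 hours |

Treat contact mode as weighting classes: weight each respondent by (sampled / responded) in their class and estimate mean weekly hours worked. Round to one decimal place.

36.5

Class response rates: mobile 44/80 = 55%, web 120/200 = 60%, mail 256/320 = 80%.
Inverse-response-rate weighting restores each class to its sampled count, so class totals weight by n_sampled:
  mobile: 80 × 17 = 1360
  web: 200 × 53 = 10,600
  mail: 320 × 31 = 9920
Adjusted estimate = 21,880 / 600 = 36.4667 → 36.5.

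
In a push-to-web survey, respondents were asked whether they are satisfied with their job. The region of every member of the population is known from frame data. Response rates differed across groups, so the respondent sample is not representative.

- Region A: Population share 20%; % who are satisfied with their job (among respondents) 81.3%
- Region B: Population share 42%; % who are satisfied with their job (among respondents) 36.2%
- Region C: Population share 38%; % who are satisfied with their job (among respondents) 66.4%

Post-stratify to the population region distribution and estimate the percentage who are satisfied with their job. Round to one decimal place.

Weight each group's respondent value by its population share:
  Region A: 0.2 × 81.3 = 16.26
  Region B: 0.42 × 36.2 = 15.204
  Region C: 0.38 × 66.4 = 25.232
Post-stratified estimate = 56.696 → 56.7%.

56.7%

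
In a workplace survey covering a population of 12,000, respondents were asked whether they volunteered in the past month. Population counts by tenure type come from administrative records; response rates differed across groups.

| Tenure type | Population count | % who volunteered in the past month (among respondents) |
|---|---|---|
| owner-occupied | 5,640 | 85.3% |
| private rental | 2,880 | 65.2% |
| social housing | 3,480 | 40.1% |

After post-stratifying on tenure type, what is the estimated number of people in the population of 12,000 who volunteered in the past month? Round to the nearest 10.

8,080

Each cell contributes its population count × the respondent rate:
  owner-occupied: 5,640 × 85.3% = 4810.92
  private rental: 2,880 × 65.2% = 1877.76
  social housing: 3,480 × 40.1% = 1395.48
Estimated total = 8084.16 → 8,080.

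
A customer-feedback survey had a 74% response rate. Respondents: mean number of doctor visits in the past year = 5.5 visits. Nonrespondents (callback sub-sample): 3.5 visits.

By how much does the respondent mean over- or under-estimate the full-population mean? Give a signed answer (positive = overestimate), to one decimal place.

Nonresponse fraction = 1 − 0.74 = 0.26.
Bias = (nonresponse fraction) × (respondent mean − nonrespondent mean)
     = 0.26 × (5.5 − 3.5) = 0.26 × 2 = 0.52.

+0.5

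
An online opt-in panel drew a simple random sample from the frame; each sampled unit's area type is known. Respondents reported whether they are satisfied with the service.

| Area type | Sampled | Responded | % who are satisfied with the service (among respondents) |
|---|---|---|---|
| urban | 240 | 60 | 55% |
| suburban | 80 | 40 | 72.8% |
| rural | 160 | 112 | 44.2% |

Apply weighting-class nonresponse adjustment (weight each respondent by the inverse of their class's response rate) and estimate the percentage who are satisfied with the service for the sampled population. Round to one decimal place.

Class response rates: urban 60/240 = 25%, suburban 40/80 = 50%, rural 112/160 = 70%.
Weighting each respondent by the inverse class response rate inflates each class back to its sampled size, so the class weight is n_sampled:
  urban: 240 × 55 = 13,200
  suburban: 80 × 72.8 = 5824
  rural: 160 × 44.2 = 7072
Adjusted estimate = 26,096 / 480 = 54.3667 → 54.4%.

54.4%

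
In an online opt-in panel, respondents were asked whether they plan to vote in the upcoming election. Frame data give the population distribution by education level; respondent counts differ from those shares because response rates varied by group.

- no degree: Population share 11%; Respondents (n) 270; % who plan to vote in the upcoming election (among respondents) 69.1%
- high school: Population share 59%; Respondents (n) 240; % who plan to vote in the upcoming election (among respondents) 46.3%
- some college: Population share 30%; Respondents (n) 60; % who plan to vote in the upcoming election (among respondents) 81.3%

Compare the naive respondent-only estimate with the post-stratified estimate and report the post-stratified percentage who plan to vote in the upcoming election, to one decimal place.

59.3%

Unadjusted (pooled respondent) estimate weights by respondent counts:
  (270/570)×69.1 + (240/570)×46.3 + (60/570)×81.3 = 60.7842%
Reweighting by population education level shares:
  0.11×69.1 + 0.59×46.3 + 0.3×81.3 = 59.308%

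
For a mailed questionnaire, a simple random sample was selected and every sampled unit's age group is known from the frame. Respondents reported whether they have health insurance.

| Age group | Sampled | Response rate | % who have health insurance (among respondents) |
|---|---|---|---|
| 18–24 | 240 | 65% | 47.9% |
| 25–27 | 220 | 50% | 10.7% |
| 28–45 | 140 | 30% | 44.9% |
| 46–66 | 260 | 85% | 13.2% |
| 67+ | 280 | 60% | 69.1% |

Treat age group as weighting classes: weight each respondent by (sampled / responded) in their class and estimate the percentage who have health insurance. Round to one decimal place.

37.6%

Each respondent's weight = sampled/responded in their class; summing within a class gives n_sampled, so:
  18–24: 240 × 47.9 = 11,496
  25–27: 220 × 10.7 = 2354
  28–45: 140 × 44.9 = 6286
  46–66: 260 × 13.2 = 3432
  67+: 280 × 69.1 = 19,348
Adjusted estimate = 42,916 / 1,140 = 37.6456 → 37.6%.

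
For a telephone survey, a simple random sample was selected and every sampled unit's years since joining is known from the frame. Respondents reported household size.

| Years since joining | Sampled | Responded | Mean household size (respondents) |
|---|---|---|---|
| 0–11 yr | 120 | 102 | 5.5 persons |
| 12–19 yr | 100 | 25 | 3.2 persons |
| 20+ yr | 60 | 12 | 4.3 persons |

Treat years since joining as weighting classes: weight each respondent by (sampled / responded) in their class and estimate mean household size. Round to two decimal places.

4.42

Class response rates: 0–11 yr 102/120 = 85%, 12–19 yr 25/100 = 25%, 20+ yr 12/60 = 20%.
Weighting each respondent by the inverse class response rate inflates each class back to its sampled size, so the class weight is n_sampled:
  0–11 yr: 120 × 5.5 = 660
  12–19 yr: 100 × 3.2 = 320
  20+ yr: 60 × 4.3 = 258
Adjusted estimate = 1238 / 280 = 4.42143 → 4.42.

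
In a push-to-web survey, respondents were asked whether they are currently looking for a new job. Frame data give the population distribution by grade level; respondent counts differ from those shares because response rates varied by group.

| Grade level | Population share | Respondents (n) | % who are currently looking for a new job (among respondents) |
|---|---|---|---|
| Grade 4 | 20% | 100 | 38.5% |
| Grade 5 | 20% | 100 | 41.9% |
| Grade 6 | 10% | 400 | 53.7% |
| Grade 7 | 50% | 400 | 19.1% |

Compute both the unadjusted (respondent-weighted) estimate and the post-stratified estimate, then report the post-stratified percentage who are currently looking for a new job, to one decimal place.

31.0%

Unadjusted (pooled respondent) estimate weights by respondent counts:
  (100/1000)×38.5 + (100/1000)×41.9 + (400/1000)×53.7 + (400/1000)×19.1 = 37.16%
Post-stratified estimate weights by population shares:
  0.2×38.5 + 0.2×41.9 + 0.1×53.7 + 0.5×19.1 = 31%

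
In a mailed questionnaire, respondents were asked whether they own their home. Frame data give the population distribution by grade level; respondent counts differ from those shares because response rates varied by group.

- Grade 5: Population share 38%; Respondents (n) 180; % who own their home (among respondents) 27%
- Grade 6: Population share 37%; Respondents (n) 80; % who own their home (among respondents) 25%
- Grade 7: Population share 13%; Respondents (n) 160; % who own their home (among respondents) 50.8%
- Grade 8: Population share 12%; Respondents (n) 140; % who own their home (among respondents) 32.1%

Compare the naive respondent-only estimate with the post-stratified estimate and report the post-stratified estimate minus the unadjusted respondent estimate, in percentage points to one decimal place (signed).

Without adjustment, the pooled respondent share is:
  (180/560)×27 + (80/560)×25 + (160/560)×50.8 + (140/560)×32.1 = 34.7893%
Reweighting by population grade level shares:
  0.38×27 + 0.37×25 + 0.13×50.8 + 0.12×32.1 = 29.966%
Difference = 29.966 − 34.7893 = -4.8233 pp.

-4.8 percentage points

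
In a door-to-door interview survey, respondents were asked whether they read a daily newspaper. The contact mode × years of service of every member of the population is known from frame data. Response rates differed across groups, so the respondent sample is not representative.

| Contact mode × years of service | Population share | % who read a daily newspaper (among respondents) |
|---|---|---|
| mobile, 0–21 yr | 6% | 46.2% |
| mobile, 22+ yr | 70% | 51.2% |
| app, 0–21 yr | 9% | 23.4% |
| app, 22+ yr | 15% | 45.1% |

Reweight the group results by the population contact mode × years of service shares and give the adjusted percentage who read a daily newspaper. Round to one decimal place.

Post-stratification weights by population share, not respondent share:
  mobile, 0–21 yr: 0.06 × 46.2 = 2.772
  mobile, 22+ yr: 0.7 × 51.2 = 35.84
  app, 0–21 yr: 0.09 × 23.4 = 2.106
  app, 22+ yr: 0.15 × 45.1 = 6.765
Post-stratified estimate = 47.483 → 47.5%.

47.5%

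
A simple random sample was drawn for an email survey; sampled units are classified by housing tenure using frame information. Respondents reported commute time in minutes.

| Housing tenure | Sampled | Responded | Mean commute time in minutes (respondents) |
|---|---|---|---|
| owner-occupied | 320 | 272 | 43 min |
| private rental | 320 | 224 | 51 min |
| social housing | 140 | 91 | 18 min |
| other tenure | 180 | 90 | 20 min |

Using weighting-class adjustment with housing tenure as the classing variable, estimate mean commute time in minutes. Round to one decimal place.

Response rates by class: owner-occupied 272/320 = 85%, private rental 224/320 = 70%, social housing 91/140 = 65%, other tenure 90/180 = 50%.
Weighting each respondent by the inverse class response rate inflates each class back to its sampled size, so the class weight is n_sampled:
  owner-occupied: 320 × 43 = 13,760
  private rental: 320 × 51 = 16,320
  social housing: 140 × 18 = 2520
  other tenure: 180 × 20 = 3600
Adjusted estimate = 36,200 / 960 = 37.7083 → 37.7.

37.7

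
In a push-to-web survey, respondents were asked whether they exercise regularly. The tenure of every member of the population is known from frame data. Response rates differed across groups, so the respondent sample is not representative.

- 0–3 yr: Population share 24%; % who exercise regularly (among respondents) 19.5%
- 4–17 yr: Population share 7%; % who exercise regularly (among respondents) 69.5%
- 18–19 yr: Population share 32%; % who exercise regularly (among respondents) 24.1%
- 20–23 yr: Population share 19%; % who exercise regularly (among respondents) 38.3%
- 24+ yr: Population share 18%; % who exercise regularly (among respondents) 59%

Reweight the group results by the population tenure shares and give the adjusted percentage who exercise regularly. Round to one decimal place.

Weight each group's respondent value by its population share:
  0–3 yr: 0.24 × 19.5 = 4.68
  4–17 yr: 0.07 × 69.5 = 4.865
  18–19 yr: 0.32 × 24.1 = 7.712
  20–23 yr: 0.19 × 38.3 = 7.277
  24+ yr: 0.18 × 59 = 10.62
Post-stratified estimate = 35.154 → 35.2%.

35.2%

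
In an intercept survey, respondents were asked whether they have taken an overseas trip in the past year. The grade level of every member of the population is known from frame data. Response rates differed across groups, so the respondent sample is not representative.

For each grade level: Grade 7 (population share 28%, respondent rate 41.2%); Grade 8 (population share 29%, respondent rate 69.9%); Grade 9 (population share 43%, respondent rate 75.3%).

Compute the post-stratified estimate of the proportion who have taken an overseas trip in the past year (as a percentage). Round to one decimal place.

Each cell contributes population-share × respondent value:
  Grade 7: 0.28 × 41.2 = 11.536
  Grade 8: 0.29 × 69.9 = 20.271
  Grade 9: 0.43 × 75.3 = 32.379
Post-stratified estimate = 64.186 → 64.2%.

64.2%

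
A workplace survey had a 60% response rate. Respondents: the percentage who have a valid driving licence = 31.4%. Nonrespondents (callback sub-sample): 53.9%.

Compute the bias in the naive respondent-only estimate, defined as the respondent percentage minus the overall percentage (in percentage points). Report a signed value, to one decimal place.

Nonresponse fraction = 1 − 0.6 = 0.4.
Bias = (nonresponse fraction) × (respondent percentage − nonrespondent percentage)
     = 0.4 × (31.4 − 53.9) = 0.4 × -22.5 = -9.

-9.0 percentage points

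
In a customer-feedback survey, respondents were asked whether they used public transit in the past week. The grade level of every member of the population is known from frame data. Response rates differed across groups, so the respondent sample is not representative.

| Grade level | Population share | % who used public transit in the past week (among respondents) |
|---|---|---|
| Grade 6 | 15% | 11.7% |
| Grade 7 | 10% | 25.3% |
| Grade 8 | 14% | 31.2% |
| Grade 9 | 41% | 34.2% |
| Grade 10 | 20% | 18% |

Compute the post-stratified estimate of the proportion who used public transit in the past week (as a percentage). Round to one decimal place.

Post-stratification weights by population share, not respondent share:
  Grade 6: 0.15 × 11.7 = 1.755
  Grade 7: 0.1 × 25.3 = 2.53
  Grade 8: 0.14 × 31.2 = 4.368
  Grade 9: 0.41 × 34.2 = 14.022
  Grade 10: 0.2 × 18 = 3.6
Post-stratified estimate = 26.275 → 26.3%.

26.3%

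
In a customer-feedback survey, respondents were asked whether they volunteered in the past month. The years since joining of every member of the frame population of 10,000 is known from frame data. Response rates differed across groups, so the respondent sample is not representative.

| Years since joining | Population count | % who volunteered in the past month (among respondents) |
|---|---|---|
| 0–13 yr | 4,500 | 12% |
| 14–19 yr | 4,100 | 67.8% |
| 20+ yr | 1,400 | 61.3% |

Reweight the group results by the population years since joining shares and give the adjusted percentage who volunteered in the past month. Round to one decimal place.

41.8%

Post-stratification weights by population share, not respondent share:
  0–13 yr: (4,500/10,000) × 12 = 5.4
  14–19 yr: (4,100/10,000) × 67.8 = 27.798
  20+ yr: (1,400/10,000) × 61.3 = 8.582
Post-stratified estimate = 41.78 → 41.8%.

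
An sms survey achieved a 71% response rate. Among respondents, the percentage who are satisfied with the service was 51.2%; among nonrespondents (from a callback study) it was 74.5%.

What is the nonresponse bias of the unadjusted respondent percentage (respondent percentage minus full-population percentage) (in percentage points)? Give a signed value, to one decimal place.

-6.8 percentage points

Nonresponse fraction = 1 − 0.71 = 0.29.
Bias = (nonresponse fraction) × (respondent percentage − nonrespondent percentage)
     = 0.29 × (51.2 − 74.5) = 0.29 × -23.3 = -6.757.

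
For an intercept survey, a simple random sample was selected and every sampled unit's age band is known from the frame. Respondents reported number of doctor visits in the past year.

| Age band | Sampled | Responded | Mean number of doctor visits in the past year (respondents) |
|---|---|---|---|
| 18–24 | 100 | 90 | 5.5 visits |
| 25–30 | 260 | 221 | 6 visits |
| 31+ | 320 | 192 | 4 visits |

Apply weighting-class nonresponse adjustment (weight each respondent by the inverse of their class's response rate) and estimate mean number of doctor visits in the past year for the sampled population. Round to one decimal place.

Class response rates: 18–24 90/100 = 90%, 25–30 221/260 = 85%, 31+ 192/320 = 60%.
Inverse-response-rate weighting restores each class to its sampled count, so class totals weight by n_sampled:
  18–24: 100 × 5.5 = 550
  25–30: 260 × 6 = 1560
  31+: 320 × 4 = 1280
Adjusted estimate = 3390 / 680 = 4.98529 → 5.0.

5.0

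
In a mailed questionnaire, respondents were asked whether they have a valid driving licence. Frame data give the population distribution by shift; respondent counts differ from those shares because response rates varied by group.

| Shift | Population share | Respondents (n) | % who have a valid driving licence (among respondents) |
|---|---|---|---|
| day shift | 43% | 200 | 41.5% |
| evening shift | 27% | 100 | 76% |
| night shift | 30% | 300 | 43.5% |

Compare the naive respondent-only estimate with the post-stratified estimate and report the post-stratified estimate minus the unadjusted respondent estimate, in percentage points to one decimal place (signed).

+3.2 percentage points

Unadjusted (pooled respondent) estimate weights by respondent counts:
  (200/600)×41.5 + (100/600)×76 + (300/600)×43.5 = 48.25%
Reweighting by population shift shares:
  0.43×41.5 + 0.27×76 + 0.3×43.5 = 51.415%
Difference = 51.415 − 48.25 = 3.165 pp.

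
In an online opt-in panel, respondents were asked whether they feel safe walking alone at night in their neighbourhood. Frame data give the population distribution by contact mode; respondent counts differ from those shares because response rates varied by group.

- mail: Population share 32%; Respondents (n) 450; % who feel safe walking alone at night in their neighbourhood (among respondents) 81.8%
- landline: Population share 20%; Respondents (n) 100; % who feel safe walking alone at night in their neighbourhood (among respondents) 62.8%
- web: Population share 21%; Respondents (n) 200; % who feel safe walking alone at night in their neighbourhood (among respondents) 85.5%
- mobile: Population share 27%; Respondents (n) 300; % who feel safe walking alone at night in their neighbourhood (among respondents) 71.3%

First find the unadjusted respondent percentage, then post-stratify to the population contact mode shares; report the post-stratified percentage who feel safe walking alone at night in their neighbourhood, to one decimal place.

Unadjusted (pooled respondent) estimate weights by respondent counts:
  (450/1050)×81.8 + (100/1050)×62.8 + (200/1050)×85.5 + (300/1050)×71.3 = 77.6952%
Reweighting by population contact mode shares:
  0.32×81.8 + 0.2×62.8 + 0.21×85.5 + 0.27×71.3 = 75.942%

75.9%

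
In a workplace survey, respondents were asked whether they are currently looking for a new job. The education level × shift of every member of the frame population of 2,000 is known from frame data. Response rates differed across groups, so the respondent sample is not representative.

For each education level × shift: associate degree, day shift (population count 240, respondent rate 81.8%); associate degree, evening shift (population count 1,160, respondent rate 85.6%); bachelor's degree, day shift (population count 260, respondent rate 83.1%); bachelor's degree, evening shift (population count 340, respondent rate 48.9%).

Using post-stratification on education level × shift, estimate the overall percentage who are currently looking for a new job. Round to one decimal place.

78.6%

Post-stratification weights by population share, not respondent share:
  associate degree, day shift: (240/2,000) × 81.8 = 9.816
  associate degree, evening shift: (1,160/2,000) × 85.6 = 49.648
  bachelor's degree, day shift: (260/2,000) × 83.1 = 10.803
  bachelor's degree, evening shift: (340/2,000) × 48.9 = 8.313
Post-stratified estimate = 78.58 → 78.6%.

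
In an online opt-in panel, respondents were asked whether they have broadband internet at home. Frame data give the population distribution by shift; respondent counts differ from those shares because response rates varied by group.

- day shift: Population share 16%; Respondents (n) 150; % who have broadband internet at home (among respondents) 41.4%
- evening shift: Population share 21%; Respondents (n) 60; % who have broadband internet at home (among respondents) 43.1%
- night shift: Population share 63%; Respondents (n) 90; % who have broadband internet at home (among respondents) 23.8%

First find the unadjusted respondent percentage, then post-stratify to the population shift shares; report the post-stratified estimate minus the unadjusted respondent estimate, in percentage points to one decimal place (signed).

-5.8 percentage points

Naive respondent-only estimate (weights = respondent counts):
  (150/300)×41.4 + (60/300)×43.1 + (90/300)×23.8 = 36.46%
Post-stratifying to population shares instead:
  0.16×41.4 + 0.21×43.1 + 0.63×23.8 = 30.669%
Difference = 30.669 − 36.46 = -5.791 pp.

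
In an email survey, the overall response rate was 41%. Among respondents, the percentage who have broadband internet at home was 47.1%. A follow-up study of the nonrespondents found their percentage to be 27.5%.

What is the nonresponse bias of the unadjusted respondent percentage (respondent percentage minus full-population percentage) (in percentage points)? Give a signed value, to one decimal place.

+11.6 percentage points

Nonresponse fraction = 1 − 0.41 = 0.59.
Bias = (nonresponse fraction) × (respondent percentage − nonrespondent percentage)
     = 0.59 × (47.1 − 27.5) = 0.59 × 19.6 = 11.564.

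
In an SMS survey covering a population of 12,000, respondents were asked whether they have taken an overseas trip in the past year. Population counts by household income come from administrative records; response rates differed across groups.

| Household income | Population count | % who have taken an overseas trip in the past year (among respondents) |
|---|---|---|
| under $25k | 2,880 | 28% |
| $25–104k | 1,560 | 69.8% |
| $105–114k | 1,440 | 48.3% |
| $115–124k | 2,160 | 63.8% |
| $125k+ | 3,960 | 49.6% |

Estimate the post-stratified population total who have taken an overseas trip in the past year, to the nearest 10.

5,930

Estimated count per cell = population count × respondent percentage:
  under $25k: 2,880 × 28% = 806.4
  $25–104k: 1,560 × 69.8% = 1088.88
  $105–114k: 1,440 × 48.3% = 695.52
  $115–124k: 2,160 × 63.8% = 1378.08
  $125k+: 3,960 × 49.6% = 1964.16
Estimated total = 5933.04 → 5,930.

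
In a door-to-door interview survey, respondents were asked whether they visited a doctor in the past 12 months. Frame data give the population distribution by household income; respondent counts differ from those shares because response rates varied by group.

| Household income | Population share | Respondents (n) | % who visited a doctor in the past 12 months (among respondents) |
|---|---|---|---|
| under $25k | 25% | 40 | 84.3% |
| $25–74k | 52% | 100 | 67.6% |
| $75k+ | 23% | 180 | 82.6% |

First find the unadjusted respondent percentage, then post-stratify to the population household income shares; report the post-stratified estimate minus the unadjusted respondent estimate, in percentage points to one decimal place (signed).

Unadjusted (pooled respondent) estimate weights by respondent counts:
  (40/320)×84.3 + (100/320)×67.6 + (180/320)×82.6 = 78.125%
Post-stratified estimate weights by population shares:
  0.25×84.3 + 0.52×67.6 + 0.23×82.6 = 75.225%
Difference = 75.225 − 78.125 = -2.9 pp.

-2.9 percentage points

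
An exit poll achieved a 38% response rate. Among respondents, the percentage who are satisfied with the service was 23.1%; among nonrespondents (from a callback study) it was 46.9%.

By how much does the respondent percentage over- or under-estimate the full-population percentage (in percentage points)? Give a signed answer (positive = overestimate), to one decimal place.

Nonresponse fraction = 1 − 0.38 = 0.62.
Bias = (nonresponse fraction) × (respondent percentage − nonrespondent percentage)
     = 0.62 × (23.1 − 46.9) = 0.62 × -23.8 = -14.756.

-14.8 percentage points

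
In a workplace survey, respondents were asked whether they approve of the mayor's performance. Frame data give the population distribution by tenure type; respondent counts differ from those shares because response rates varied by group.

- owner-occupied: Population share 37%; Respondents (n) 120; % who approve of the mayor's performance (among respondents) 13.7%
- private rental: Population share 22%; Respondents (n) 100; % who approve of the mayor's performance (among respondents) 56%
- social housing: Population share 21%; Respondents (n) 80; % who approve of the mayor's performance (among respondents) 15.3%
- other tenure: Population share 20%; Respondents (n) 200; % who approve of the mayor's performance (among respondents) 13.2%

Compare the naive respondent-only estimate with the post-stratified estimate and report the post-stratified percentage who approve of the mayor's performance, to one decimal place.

23.2%

Naive respondent-only estimate (weights = respondent counts):
  (120/500)×13.7 + (100/500)×56 + (80/500)×15.3 + (200/500)×13.2 = 22.216%
Post-stratified estimate weights by population shares:
  0.37×13.7 + 0.22×56 + 0.21×15.3 + 0.2×13.2 = 23.242%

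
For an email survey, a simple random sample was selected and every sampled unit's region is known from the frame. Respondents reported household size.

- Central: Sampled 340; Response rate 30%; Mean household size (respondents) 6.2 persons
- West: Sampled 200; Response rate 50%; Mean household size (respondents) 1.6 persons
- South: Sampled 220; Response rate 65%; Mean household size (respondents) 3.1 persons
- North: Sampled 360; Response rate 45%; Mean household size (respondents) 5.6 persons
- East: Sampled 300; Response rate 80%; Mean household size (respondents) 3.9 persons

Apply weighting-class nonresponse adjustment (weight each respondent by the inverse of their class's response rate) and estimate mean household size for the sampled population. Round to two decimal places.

4.43

Inverse-response-rate weighting restores each class to its sampled count, so class totals weight by n_sampled:
  Central: 340 × 6.2 = 2108
  West: 200 × 1.6 = 320
  South: 220 × 3.1 = 682
  North: 360 × 5.6 = 2016
  East: 300 × 3.9 = 1170
Adjusted estimate = 6296 / 1,420 = 4.4338 → 4.43.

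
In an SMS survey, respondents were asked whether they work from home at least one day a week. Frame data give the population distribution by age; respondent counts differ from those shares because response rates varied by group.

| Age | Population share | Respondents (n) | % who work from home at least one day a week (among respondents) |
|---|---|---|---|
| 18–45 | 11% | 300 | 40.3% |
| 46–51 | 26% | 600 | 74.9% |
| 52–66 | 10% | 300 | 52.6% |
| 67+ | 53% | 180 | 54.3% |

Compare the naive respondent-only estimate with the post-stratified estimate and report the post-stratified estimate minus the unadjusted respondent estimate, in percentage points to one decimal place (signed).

-1.9 percentage points

Without adjustment, the pooled respondent share is:
  (300/1380)×40.3 + (600/1380)×74.9 + (300/1380)×52.6 + (180/1380)×54.3 = 59.8435%
Post-stratifying to population shares instead:
  0.11×40.3 + 0.26×74.9 + 0.1×52.6 + 0.53×54.3 = 57.946%
Difference = 57.946 − 59.8435 = -1.8975 pp.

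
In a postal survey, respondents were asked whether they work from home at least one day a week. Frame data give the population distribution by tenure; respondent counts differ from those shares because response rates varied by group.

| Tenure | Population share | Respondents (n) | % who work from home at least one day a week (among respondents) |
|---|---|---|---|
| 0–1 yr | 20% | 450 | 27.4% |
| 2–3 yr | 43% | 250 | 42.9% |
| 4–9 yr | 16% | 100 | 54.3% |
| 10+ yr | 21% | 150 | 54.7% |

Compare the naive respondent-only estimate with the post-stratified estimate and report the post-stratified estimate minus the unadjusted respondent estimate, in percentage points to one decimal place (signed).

+5.5 percentage points

Without adjustment, the pooled respondent share is:
  (450/950)×27.4 + (250/950)×42.9 + (100/950)×54.3 + (150/950)×54.7 = 38.6211%
Post-stratifying to population shares instead:
  0.2×27.4 + 0.43×42.9 + 0.16×54.3 + 0.21×54.7 = 44.102%
Difference = 44.102 − 38.6211 = 5.4809 pp.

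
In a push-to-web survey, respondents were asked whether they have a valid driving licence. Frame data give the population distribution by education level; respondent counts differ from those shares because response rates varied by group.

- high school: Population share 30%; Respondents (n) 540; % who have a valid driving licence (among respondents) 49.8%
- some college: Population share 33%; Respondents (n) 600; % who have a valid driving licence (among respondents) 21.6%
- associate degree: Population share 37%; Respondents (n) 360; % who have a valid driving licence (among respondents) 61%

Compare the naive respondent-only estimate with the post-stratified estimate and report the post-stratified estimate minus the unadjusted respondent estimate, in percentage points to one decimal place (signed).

+3.4 percentage points

Unadjusted (pooled respondent) estimate weights by respondent counts:
  (540/1500)×49.8 + (600/1500)×21.6 + (360/1500)×61 = 41.208%
Reweighting by population education level shares:
  0.3×49.8 + 0.33×21.6 + 0.37×61 = 44.638%
Difference = 44.638 − 41.208 = 3.43 pp.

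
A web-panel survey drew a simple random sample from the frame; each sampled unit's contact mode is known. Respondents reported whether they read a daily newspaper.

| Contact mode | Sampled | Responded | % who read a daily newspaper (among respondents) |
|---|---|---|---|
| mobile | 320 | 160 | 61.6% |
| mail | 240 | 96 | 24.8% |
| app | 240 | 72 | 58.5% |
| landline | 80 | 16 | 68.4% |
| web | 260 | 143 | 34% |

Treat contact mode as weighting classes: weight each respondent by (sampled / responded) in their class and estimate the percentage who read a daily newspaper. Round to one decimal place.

47.4%

Class response rates: mobile 160/320 = 50%, mail 96/240 = 40%, app 72/240 = 30%, landline 16/80 = 20%, web 143/260 = 55%.
Weighting each respondent by the inverse class response rate inflates each class back to its sampled size, so the class weight is n_sampled:
  mobile: 320 × 61.6 = 19,712
  mail: 240 × 24.8 = 5952
  app: 240 × 58.5 = 14,040
  landline: 80 × 68.4 = 5472
  web: 260 × 34 = 8840
Adjusted estimate = 54,016 / 1,140 = 47.3825 → 47.4%.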